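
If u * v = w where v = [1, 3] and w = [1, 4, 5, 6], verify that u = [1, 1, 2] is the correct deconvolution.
Forward-compute [1, 1, 2] * [1, 3]: w[0] = 1×1 = 1; w[1] = 1×3 + 1×1 = 4; w[2] = 1×3 + 2×1 = 5; w[3] = 2×3 = 6 → [1, 4, 5, 6]. Matches given w = [1, 4, 5, 6], so verified.

Verified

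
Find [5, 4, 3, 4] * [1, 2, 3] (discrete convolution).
y[0] = 5×1 = 5; y[1] = 5×2 + 4×1 = 14; y[2] = 5×3 + 4×2 + 3×1 = 26; y[3] = 4×3 + 3×2 + 4×1 = 22; y[4] = 3×3 + 4×2 = 17; y[5] = 4×3 = 12

[5, 14, 26, 22, 17, 12]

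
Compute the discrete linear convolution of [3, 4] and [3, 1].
y[0] = 3×3 = 9; y[1] = 3×1 + 4×3 = 15; y[2] = 4×1 = 4

[9, 15, 4]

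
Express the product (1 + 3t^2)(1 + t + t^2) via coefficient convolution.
Ascending coefficients: a = [1, 0, 3], b = [1, 1, 1]. c[0] = 1×1 = 1; c[1] = 1×1 + 0×1 = 1; c[2] = 1×1 + 0×1 + 3×1 = 4; c[3] = 0×1 + 3×1 = 3; c[4] = 3×1 = 3. Result coefficients: [1, 1, 4, 3, 3] → 1 + t + 4t^2 + 3t^3 + 3t^4

1 + t + 4t^2 + 3t^3 + 3t^4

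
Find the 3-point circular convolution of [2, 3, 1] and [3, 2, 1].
Use y[k] = Σ_j f[j]·g[(k-j) mod 3]. y[0] = 2×3 + 3×1 + 1×2 = 11; y[1] = 2×2 + 3×3 + 1×1 = 14; y[2] = 2×1 + 3×2 + 1×3 = 11. Result: [11, 14, 11]

[11, 14, 11]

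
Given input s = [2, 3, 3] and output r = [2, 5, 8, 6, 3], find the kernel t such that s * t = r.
Output length 5 = len(s) + len(t) - 1 ⇒ len(t) = 3. Solve t forward using t[k] = (r[k] - Σ_{i≥1} s[i]·t[k-i]) / s[0]: t[0] = r[0] / s[0] = 2 / 2 = 1; t[1] = (r[1] - 3×1) / s[0] = (5 - 3×1) / 2 = 1; t[2] = (r[2] - 3×1 - 3×1) / s[0] = (8 - 3×1 - 3×1) / 2 = 1. So t = [1, 1, 1]. Forward-check [2, 3, 3] * [1, 1, 1]: r[0] = 2×1 = 2; r[1] = 2×1 + 3×1 = 5; r[2] = 2×1 + 3×1 + 3×1 = 8; r[3] = 3×1 + 3×1 = 6; r[4] = 3×1 = 3 → [2, 5, 8, 6, 3] ✓

[1, 1, 1]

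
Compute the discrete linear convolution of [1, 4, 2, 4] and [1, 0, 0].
y[0] = 1×1 = 1; y[1] = 1×0 + 4×1 = 4; y[2] = 1×0 + 4×0 + 2×1 = 2; y[3] = 4×0 + 2×0 + 4×1 = 4; y[4] = 2×0 + 4×0 = 0; y[5] = 4×0 = 0

[1, 4, 2, 4, 0, 0]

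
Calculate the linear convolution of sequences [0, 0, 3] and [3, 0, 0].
y[0] = 0×3 = 0; y[1] = 0×0 + 0×3 = 0; y[2] = 0×0 + 0×0 + 3×3 = 9; y[3] = 0×0 + 3×0 = 0; y[4] = 3×0 = 0

[0, 0, 9, 0, 0]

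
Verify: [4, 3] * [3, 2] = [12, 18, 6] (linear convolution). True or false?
Recompute linear convolution of [4, 3] and [3, 2]: y[0] = 4×3 = 12; y[1] = 4×2 + 3×3 = 17; y[2] = 3×2 = 6 → [12, 17, 6]. Compare to given [12, 18, 6]: they differ at index 1: given 18, correct 17, so answer: No

No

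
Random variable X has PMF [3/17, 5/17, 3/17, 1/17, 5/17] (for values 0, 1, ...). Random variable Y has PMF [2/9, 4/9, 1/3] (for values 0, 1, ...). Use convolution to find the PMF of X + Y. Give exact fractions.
P(X+Y=k) = Σ_i P(X=i)·P(Y=k-i) — a convolution of [3/17, 5/17, 3/17, 1/17, 5/17] and [2/9, 4/9, 1/3]. P(X+Y=0) = (3/17)×(2/9) = 2/51; P(X+Y=1) = (3/17)×(4/9) + (5/17)×(2/9) = 4/51 + 10/153 = 22/153; P(X+Y=2) = (3/17)×(1/3) + (5/17)×(4/9) + (3/17)×(2/9) = 1/17 + 20/153 + 2/51 = 35/153; P(X+Y=3) = (5/17)×(1/3) + (3/17)×(4/9) + (1/17)×(2/9) = 5/51 + 4/51 + 2/153 = 29/153; P(X+Y=4) = (3/17)×(1/3) + (1/17)×(4/9) + (5/17)×(2/9) = 1/17 + 4/153 + 10/153 = 23/153; P(X+Y=5) = (1/17)×(1/3) + (5/17)×(4/9) = 1/51 + 20/153 = 23/153; P(X+Y=6) = (5/17)×(1/3) = 5/51. PMF: [2/51, 22/153, 35/153, 29/153, 23/153, 23/153, 5/51] (sums to 1 ✓)

[2/51, 22/153, 35/153, 29/153, 23/153, 23/153, 5/51]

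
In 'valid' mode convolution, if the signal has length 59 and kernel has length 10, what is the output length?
'Valid' mode counts only positions where the kernel fully overlaps the signal: m - n + 1 = 59 - 10 + 1 = 50

50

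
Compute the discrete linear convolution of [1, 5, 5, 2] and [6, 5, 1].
y[0] = 1×6 = 6; y[1] = 1×5 + 5×6 = 35; y[2] = 1×1 + 5×5 + 5×6 = 56; y[3] = 5×1 + 5×5 + 2×6 = 42; y[4] = 5×1 + 2×5 = 15; y[5] = 2×1 = 2

[6, 35, 56, 42, 15, 2]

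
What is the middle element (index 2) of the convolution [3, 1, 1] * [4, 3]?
Use y[k] = Σ_i a[i]·b[k-i] at k=2. y[2] = 1×3 + 1×4 = 7

7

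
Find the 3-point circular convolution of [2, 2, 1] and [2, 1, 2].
Use y[k] = Σ_j x[j]·h[(k-j) mod 3]. y[0] = 2×2 + 2×2 + 1×1 = 9; y[1] = 2×1 + 2×2 + 1×2 = 8; y[2] = 2×2 + 2×1 + 1×2 = 8. Result: [9, 8, 8]

[9, 8, 8]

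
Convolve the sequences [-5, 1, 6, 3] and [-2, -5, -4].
y[0] = -5×-2 = 10; y[1] = -5×-5 + 1×-2 = 23; y[2] = -5×-4 + 1×-5 + 6×-2 = 3; y[3] = 1×-4 + 6×-5 + 3×-2 = -40; y[4] = 6×-4 + 3×-5 = -39; y[5] = 3×-4 = -12

[10, 23, 3, -40, -39, -12]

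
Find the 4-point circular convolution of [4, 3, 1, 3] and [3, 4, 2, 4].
Use y[k] = Σ_j s[j]·t[(k-j) mod 4]. y[0] = 4×3 + 3×4 + 1×2 + 3×4 = 38; y[1] = 4×4 + 3×3 + 1×4 + 3×2 = 35; y[2] = 4×2 + 3×4 + 1×3 + 3×4 = 35; y[3] = 4×4 + 3×2 + 1×4 + 3×3 = 35. Result: [38, 35, 35, 35]

[38, 35, 35, 35]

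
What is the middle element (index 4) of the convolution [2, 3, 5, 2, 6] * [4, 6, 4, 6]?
Use y[k] = Σ_i a[i]·b[k-i] at k=4. y[4] = 3×6 + 5×4 + 2×6 + 6×4 = 74

74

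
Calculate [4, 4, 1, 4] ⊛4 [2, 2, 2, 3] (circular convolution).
Use y[k] = Σ_j f[j]·g[(k-j) mod 4]. y[0] = 4×2 + 4×3 + 1×2 + 4×2 = 30; y[1] = 4×2 + 4×2 + 1×3 + 4×2 = 27; y[2] = 4×2 + 4×2 + 1×2 + 4×3 = 30; y[3] = 4×3 + 4×2 + 1×2 + 4×2 = 30. Result: [30, 27, 30, 30]

[30, 27, 30, 30]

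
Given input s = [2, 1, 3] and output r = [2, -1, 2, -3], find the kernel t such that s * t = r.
Output length 4 = len(s) + len(t) - 1 ⇒ len(t) = 2. Solve t forward using t[k] = (r[k] - Σ_{i≥1} s[i]·t[k-i]) / s[0]: t[0] = r[0] / s[0] = 2 / 2 = 1; t[1] = (r[1] - 1×1) / s[0] = (-1 - 1×1) / 2 = -1. So t = [1, -1]. Forward-check [2, 1, 3] * [1, -1]: r[0] = 2×1 = 2; r[1] = 2×-1 + 1×1 = -1; r[2] = 1×-1 + 3×1 = 2; r[3] = 3×-1 = -3 → [2, -1, 2, -3] ✓

[1, -1]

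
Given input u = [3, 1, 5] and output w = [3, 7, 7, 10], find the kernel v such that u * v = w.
Output length 4 = len(u) + len(v) - 1 ⇒ len(v) = 2. Solve v forward using v[k] = (w[k] - Σ_{i≥1} u[i]·v[k-i]) / u[0]: v[0] = w[0] / u[0] = 3 / 3 = 1; v[1] = (w[1] - 1×1) / u[0] = (7 - 1×1) / 3 = 2. So v = [1, 2]. Forward-check [3, 1, 5] * [1, 2]: w[0] = 3×1 = 3; w[1] = 3×2 + 1×1 = 7; w[2] = 1×2 + 5×1 = 7; w[3] = 5×2 = 10 → [3, 7, 7, 10] ✓

[1, 2]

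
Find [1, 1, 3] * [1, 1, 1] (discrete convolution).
y[0] = 1×1 = 1; y[1] = 1×1 + 1×1 = 2; y[2] = 1×1 + 1×1 + 3×1 = 5; y[3] = 1×1 + 3×1 = 4; y[4] = 3×1 = 3

[1, 2, 5, 4, 3]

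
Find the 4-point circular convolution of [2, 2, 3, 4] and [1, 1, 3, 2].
Use y[k] = Σ_j u[j]·v[(k-j) mod 4]. y[0] = 2×1 + 2×2 + 3×3 + 4×1 = 19; y[1] = 2×1 + 2×1 + 3×2 + 4×3 = 22; y[2] = 2×3 + 2×1 + 3×1 + 4×2 = 19; y[3] = 2×2 + 2×3 + 3×1 + 4×1 = 17. Result: [19, 22, 19, 17]

[19, 22, 19, 17]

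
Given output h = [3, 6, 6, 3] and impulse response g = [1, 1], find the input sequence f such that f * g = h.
Deconvolve h=[3, 6, 6, 3] by g=[1, 1]. Since g[0]=1, solve forward: f[0] = h[0] / 1 = 3; f[1] = (h[1] - 3×1) / 1 = 3; f[2] = (h[2] - 3×1) / 1 = 3. So f = [3, 3, 3]. Check by forward convolution: h[0] = 3×1 = 3; h[1] = 3×1 + 3×1 = 6; h[2] = 3×1 + 3×1 = 6; h[3] = 3×1 = 3

[3, 3, 3]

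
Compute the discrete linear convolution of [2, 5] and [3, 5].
y[0] = 2×3 = 6; y[1] = 2×5 + 5×3 = 25; y[2] = 5×5 = 25

[6, 25, 25]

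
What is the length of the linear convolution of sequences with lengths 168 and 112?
Linear/full convolution length: m + n - 1 = 168 + 112 - 1 = 279

279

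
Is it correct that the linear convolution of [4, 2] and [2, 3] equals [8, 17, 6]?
Recompute linear convolution of [4, 2] and [2, 3]: y[0] = 4×2 = 8; y[1] = 4×3 + 2×2 = 16; y[2] = 2×3 = 6 → [8, 16, 6]. Compare to given [8, 17, 6]: they differ at index 1: given 17, correct 16, so answer: No

No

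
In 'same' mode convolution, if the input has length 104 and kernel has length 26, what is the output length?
'Same' mode returns an output with the same length as the input: 104

104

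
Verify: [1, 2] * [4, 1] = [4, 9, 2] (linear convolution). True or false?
Recompute linear convolution of [1, 2] and [4, 1]: y[0] = 1×4 = 4; y[1] = 1×1 + 2×4 = 9; y[2] = 2×1 = 2 → [4, 9, 2]. Given [4, 9, 2] matches, so answer: Yes

Yes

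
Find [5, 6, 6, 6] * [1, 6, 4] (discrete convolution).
y[0] = 5×1 = 5; y[1] = 5×6 + 6×1 = 36; y[2] = 5×4 + 6×6 + 6×1 = 62; y[3] = 6×4 + 6×6 + 6×1 = 66; y[4] = 6×4 + 6×6 = 60; y[5] = 6×4 = 24

[5, 36, 62, 66, 60, 24]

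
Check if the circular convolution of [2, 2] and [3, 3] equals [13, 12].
Recompute circular convolution of [2, 2] and [3, 3]: y[0] = 2×3 + 2×3 = 12; y[1] = 2×3 + 2×3 = 12 → [12, 12]. Compare to given [13, 12]: they differ at index 0: given 13, correct 12, so answer: No

No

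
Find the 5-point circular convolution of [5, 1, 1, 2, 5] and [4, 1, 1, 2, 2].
Use y[k] = Σ_j u[j]·v[(k-j) mod 5]. y[0] = 5×4 + 1×2 + 1×2 + 2×1 + 5×1 = 31; y[1] = 5×1 + 1×4 + 1×2 + 2×2 + 5×1 = 20; y[2] = 5×1 + 1×1 + 1×4 + 2×2 + 5×2 = 24; y[3] = 5×2 + 1×1 + 1×1 + 2×4 + 5×2 = 30; y[4] = 5×2 + 1×2 + 1×1 + 2×1 + 5×4 = 35. Result: [31, 20, 24, 30, 35]

[31, 20, 24, 30, 35]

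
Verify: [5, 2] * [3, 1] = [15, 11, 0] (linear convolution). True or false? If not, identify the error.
Recompute linear convolution of [5, 2] and [3, 1]: y[0] = 5×3 = 15; y[1] = 5×1 + 2×3 = 11; y[2] = 2×1 = 2 → [15, 11, 2]. Compare to given [15, 11, 0]: they differ at index 2: given 0, correct 2, so answer: No

No. Error at index 2: given 0, correct 2.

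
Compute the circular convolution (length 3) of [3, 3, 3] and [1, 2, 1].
Use y[k] = Σ_j s[j]·t[(k-j) mod 3]. y[0] = 3×1 + 3×1 + 3×2 = 12; y[1] = 3×2 + 3×1 + 3×1 = 12; y[2] = 3×1 + 3×2 + 3×1 = 12. Result: [12, 12, 12]

[12, 12, 12]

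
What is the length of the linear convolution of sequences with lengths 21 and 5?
Linear/full convolution length: m + n - 1 = 21 + 5 - 1 = 25

25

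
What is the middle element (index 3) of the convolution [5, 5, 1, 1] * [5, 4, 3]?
Use y[k] = Σ_i a[i]·b[k-i] at k=3. y[3] = 5×3 + 1×4 + 1×5 = 24

24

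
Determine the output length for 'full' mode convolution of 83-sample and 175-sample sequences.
Linear/full convolution length: m + n - 1 = 83 + 175 - 1 = 257

257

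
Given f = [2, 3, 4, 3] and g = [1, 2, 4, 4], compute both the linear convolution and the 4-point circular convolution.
Linear: y_lin[0] = 2×1 = 2; y_lin[1] = 2×2 + 3×1 = 7; y_lin[2] = 2×4 + 3×2 + 4×1 = 18; y_lin[3] = 2×4 + 3×4 + 4×2 + 3×1 = 31; y_lin[4] = 3×4 + 4×4 + 3×2 = 34; y_lin[5] = 4×4 + 3×4 = 28; y_lin[6] = 3×4 = 12 → [2, 7, 18, 31, 34, 28, 12]. Circular (length 4): y[0] = 2×1 + 3×4 + 4×4 + 3×2 = 36; y[1] = 2×2 + 3×1 + 4×4 + 3×4 = 35; y[2] = 2×4 + 3×2 + 4×1 + 3×4 = 30; y[3] = 2×4 + 3×4 + 4×2 + 3×1 = 31 → [36, 35, 30, 31]

Linear: [2, 7, 18, 31, 34, 28, 12], Circular: [36, 35, 30, 31]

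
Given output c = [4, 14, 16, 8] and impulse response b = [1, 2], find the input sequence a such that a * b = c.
Deconvolve c=[4, 14, 16, 8] by b=[1, 2]. Since b[0]=1, solve forward: a[0] = c[0] / 1 = 4; a[1] = (c[1] - 4×2) / 1 = 6; a[2] = (c[2] - 6×2) / 1 = 4. So a = [4, 6, 4]. Check by forward convolution: c[0] = 4×1 = 4; c[1] = 4×2 + 6×1 = 14; c[2] = 6×2 + 4×1 = 16; c[3] = 4×2 = 8

[4, 6, 4]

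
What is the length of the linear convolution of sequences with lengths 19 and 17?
Linear/full convolution length: m + n - 1 = 19 + 17 - 1 = 35

35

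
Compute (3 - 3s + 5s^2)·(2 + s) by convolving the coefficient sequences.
Ascending coefficients: a = [3, -3, 5], b = [2, 1]. c[0] = 3×2 = 6; c[1] = 3×1 + -3×2 = -3; c[2] = -3×1 + 5×2 = 7; c[3] = 5×1 = 5. Result coefficients: [6, -3, 7, 5] → 6 - 3s + 7s^2 + 5s^3

6 - 3s + 7s^2 + 5s^3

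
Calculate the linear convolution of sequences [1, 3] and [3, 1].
y[0] = 1×3 = 3; y[1] = 1×1 + 3×3 = 10; y[2] = 3×1 = 3

[3, 10, 3]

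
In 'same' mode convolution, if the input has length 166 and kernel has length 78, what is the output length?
'Same' mode returns an output with the same length as the input: 166

166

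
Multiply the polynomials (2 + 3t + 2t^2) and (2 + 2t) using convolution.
Ascending coefficients: a = [2, 3, 2], b = [2, 2]. c[0] = 2×2 = 4; c[1] = 2×2 + 3×2 = 10; c[2] = 3×2 + 2×2 = 10; c[3] = 2×2 = 4. Result coefficients: [4, 10, 10, 4] → 4 + 10t + 10t^2 + 4t^3

4 + 10t + 10t^2 + 4t^3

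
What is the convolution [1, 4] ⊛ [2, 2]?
y[0] = 1×2 = 2; y[1] = 1×2 + 4×2 = 10; y[2] = 4×2 = 8

[2, 10, 8]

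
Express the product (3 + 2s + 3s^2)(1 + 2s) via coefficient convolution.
Ascending coefficients: a = [3, 2, 3], b = [1, 2]. c[0] = 3×1 = 3; c[1] = 3×2 + 2×1 = 8; c[2] = 2×2 + 3×1 = 7; c[3] = 3×2 = 6. Result coefficients: [3, 8, 7, 6] → 3 + 8s + 7s^2 + 6s^3

3 + 8s + 7s^2 + 6s^3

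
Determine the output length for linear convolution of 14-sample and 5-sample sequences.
Linear/full convolution length: m + n - 1 = 14 + 5 - 1 = 18

18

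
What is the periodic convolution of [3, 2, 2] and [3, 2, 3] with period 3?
Use y[k] = Σ_j u[j]·v[(k-j) mod 3]. y[0] = 3×3 + 2×3 + 2×2 = 19; y[1] = 3×2 + 2×3 + 2×3 = 18; y[2] = 3×3 + 2×2 + 2×3 = 19. Result: [19, 18, 19]

[19, 18, 19]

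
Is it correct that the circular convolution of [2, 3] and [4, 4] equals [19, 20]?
Recompute circular convolution of [2, 3] and [4, 4]: y[0] = 2×4 + 3×4 = 20; y[1] = 2×4 + 3×4 = 20 → [20, 20]. Compare to given [19, 20]: they differ at index 0: given 19, correct 20, so answer: No

No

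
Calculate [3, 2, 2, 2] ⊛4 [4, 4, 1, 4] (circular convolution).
Use y[k] = Σ_j x[j]·h[(k-j) mod 4]. y[0] = 3×4 + 2×4 + 2×1 + 2×4 = 30; y[1] = 3×4 + 2×4 + 2×4 + 2×1 = 30; y[2] = 3×1 + 2×4 + 2×4 + 2×4 = 27; y[3] = 3×4 + 2×1 + 2×4 + 2×4 = 30. Result: [30, 30, 27, 30]

[30, 30, 27, 30]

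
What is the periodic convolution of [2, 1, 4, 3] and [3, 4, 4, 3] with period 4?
Use y[k] = Σ_j s[j]·t[(k-j) mod 4]. y[0] = 2×3 + 1×3 + 4×4 + 3×4 = 37; y[1] = 2×4 + 1×3 + 4×3 + 3×4 = 35; y[2] = 2×4 + 1×4 + 4×3 + 3×3 = 33; y[3] = 2×3 + 1×4 + 4×4 + 3×3 = 35. Result: [37, 35, 33, 35]

[37, 35, 33, 35]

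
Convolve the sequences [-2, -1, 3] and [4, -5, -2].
y[0] = -2×4 = -8; y[1] = -2×-5 + -1×4 = 6; y[2] = -2×-2 + -1×-5 + 3×4 = 21; y[3] = -1×-2 + 3×-5 = -13; y[4] = 3×-2 = -6

[-8, 6, 21, -13, -6]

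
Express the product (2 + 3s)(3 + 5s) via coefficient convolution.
Ascending coefficients: a = [2, 3], b = [3, 5]. c[0] = 2×3 = 6; c[1] = 2×5 + 3×3 = 19; c[2] = 3×5 = 15. Result coefficients: [6, 19, 15] → 6 + 19s + 15s^2

6 + 19s + 15s^2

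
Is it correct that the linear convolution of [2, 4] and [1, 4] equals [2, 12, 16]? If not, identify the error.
Recompute linear convolution of [2, 4] and [1, 4]: y[0] = 2×1 = 2; y[1] = 2×4 + 4×1 = 12; y[2] = 4×4 = 16 → [2, 12, 16]. Given [2, 12, 16] matches, so answer: Yes

Yes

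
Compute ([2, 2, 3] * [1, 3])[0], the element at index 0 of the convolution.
Use y[k] = Σ_i a[i]·b[k-i] at k=0. y[0] = 2×1 = 2

2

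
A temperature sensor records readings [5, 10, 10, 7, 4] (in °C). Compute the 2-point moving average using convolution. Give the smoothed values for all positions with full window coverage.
2-point moving average kernel = [1, 1]. Apply in 'valid' mode (full window coverage): avg[0] = (5 + 10) / 2 = 7.5; avg[1] = (10 + 10) / 2 = 10.0; avg[2] = (10 + 7) / 2 = 8.5; avg[3] = (7 + 4) / 2 = 5.5. Smoothed values: [7.5, 10.0, 8.5, 5.5]

[7.5, 10.0, 8.5, 5.5]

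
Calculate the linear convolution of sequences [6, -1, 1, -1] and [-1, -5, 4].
y[0] = 6×-1 = -6; y[1] = 6×-5 + -1×-1 = -29; y[2] = 6×4 + -1×-5 + 1×-1 = 28; y[3] = -1×4 + 1×-5 + -1×-1 = -8; y[4] = 1×4 + -1×-5 = 9; y[5] = -1×4 = -4

[-6, -29, 28, -8, 9, -4]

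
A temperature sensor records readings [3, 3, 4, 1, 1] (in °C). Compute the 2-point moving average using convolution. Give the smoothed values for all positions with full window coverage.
2-point moving average kernel = [1, 1]. Apply in 'valid' mode (full window coverage): avg[0] = (3 + 3) / 2 = 3.0; avg[1] = (3 + 4) / 2 = 3.5; avg[2] = (4 + 1) / 2 = 2.5; avg[3] = (1 + 1) / 2 = 1.0. Smoothed values: [3.0, 3.5, 2.5, 1.0]

[3.0, 3.5, 2.5, 1.0]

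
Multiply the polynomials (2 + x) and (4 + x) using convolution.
Ascending coefficients: a = [2, 1], b = [4, 1]. c[0] = 2×4 = 8; c[1] = 2×1 + 1×4 = 6; c[2] = 1×1 = 1. Result coefficients: [8, 6, 1] → 8 + 6x + x^2

8 + 6x + x^2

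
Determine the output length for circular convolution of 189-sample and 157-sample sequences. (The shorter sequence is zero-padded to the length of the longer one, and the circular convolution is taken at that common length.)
Circular convolution (zero-padding the shorter input) has length max(m, n) = max(189, 157) = 189

189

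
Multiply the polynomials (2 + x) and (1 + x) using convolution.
Ascending coefficients: a = [2, 1], b = [1, 1]. c[0] = 2×1 = 2; c[1] = 2×1 + 1×1 = 3; c[2] = 1×1 = 1. Result coefficients: [2, 3, 1] → 2 + 3x + x^2

2 + 3x + x^2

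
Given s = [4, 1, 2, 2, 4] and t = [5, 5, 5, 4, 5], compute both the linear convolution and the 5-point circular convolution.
Linear: y_lin[0] = 4×5 = 20; y_lin[1] = 4×5 + 1×5 = 25; y_lin[2] = 4×5 + 1×5 + 2×5 = 35; y_lin[3] = 4×4 + 1×5 + 2×5 + 2×5 = 41; y_lin[4] = 4×5 + 1×4 + 2×5 + 2×5 + 4×5 = 64; y_lin[5] = 1×5 + 2×4 + 2×5 + 4×5 = 43; y_lin[6] = 2×5 + 2×4 + 4×5 = 38; y_lin[7] = 2×5 + 4×4 = 26; y_lin[8] = 4×5 = 20 → [20, 25, 35, 41, 64, 43, 38, 26, 20]. Circular (length 5): y[0] = 4×5 + 1×5 + 2×4 + 2×5 + 4×5 = 63; y[1] = 4×5 + 1×5 + 2×5 + 2×4 + 4×5 = 63; y[2] = 4×5 + 1×5 + 2×5 + 2×5 + 4×4 = 61; y[3] = 4×4 + 1×5 + 2×5 + 2×5 + 4×5 = 61; y[4] = 4×5 + 1×4 + 2×5 + 2×5 + 4×5 = 64 → [63, 63, 61, 61, 64]

Linear: [20, 25, 35, 41, 64, 43, 38, 26, 20], Circular: [63, 63, 61, 61, 64]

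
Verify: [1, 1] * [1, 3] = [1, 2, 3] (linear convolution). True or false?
Recompute linear convolution of [1, 1] and [1, 3]: y[0] = 1×1 = 1; y[1] = 1×3 + 1×1 = 4; y[2] = 1×3 = 3 → [1, 4, 3]. Compare to given [1, 2, 3]: they differ at index 1: given 2, correct 4, so answer: No

No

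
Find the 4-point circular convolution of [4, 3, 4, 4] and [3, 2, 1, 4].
Use y[k] = Σ_j s[j]·t[(k-j) mod 4]. y[0] = 4×3 + 3×4 + 4×1 + 4×2 = 36; y[1] = 4×2 + 3×3 + 4×4 + 4×1 = 37; y[2] = 4×1 + 3×2 + 4×3 + 4×4 = 38; y[3] = 4×4 + 3×1 + 4×2 + 4×3 = 39. Result: [36, 37, 38, 39]

[36, 37, 38, 39]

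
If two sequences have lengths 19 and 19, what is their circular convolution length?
Circular convolution (zero-padding the shorter input) has length max(m, n) = max(19, 19) = 19

19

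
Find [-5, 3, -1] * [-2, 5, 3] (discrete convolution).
y[0] = -5×-2 = 10; y[1] = -5×5 + 3×-2 = -31; y[2] = -5×3 + 3×5 + -1×-2 = 2; y[3] = 3×3 + -1×5 = 4; y[4] = -1×3 = -3

[10, -31, 2, 4, -3]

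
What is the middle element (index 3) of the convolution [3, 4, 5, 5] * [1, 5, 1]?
Use y[k] = Σ_i a[i]·b[k-i] at k=3. y[3] = 4×1 + 5×5 + 5×1 = 34

34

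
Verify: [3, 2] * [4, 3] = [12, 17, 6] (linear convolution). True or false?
Recompute linear convolution of [3, 2] and [4, 3]: y[0] = 3×4 = 12; y[1] = 3×3 + 2×4 = 17; y[2] = 2×3 = 6 → [12, 17, 6]. Given [12, 17, 6] matches, so answer: Yes

Yes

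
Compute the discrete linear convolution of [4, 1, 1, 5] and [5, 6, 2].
y[0] = 4×5 = 20; y[1] = 4×6 + 1×5 = 29; y[2] = 4×2 + 1×6 + 1×5 = 19; y[3] = 1×2 + 1×6 + 5×5 = 33; y[4] = 1×2 + 5×6 = 32; y[5] = 5×2 = 10

[20, 29, 19, 33, 32, 10]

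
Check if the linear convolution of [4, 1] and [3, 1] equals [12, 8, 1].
Recompute linear convolution of [4, 1] and [3, 1]: y[0] = 4×3 = 12; y[1] = 4×1 + 1×3 = 7; y[2] = 1×1 = 1 → [12, 7, 1]. Compare to given [12, 8, 1]: they differ at index 1: given 8, correct 7, so answer: No

No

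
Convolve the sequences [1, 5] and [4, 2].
y[0] = 1×4 = 4; y[1] = 1×2 + 5×4 = 22; y[2] = 5×2 = 10

[4, 22, 10]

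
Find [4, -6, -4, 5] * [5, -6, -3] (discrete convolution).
y[0] = 4×5 = 20; y[1] = 4×-6 + -6×5 = -54; y[2] = 4×-3 + -6×-6 + -4×5 = 4; y[3] = -6×-3 + -4×-6 + 5×5 = 67; y[4] = -4×-3 + 5×-6 = -18; y[5] = 5×-3 = -15

[20, -54, 4, 67, -18, -15]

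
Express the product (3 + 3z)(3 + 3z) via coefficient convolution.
Ascending coefficients: a = [3, 3], b = [3, 3]. c[0] = 3×3 = 9; c[1] = 3×3 + 3×3 = 18; c[2] = 3×3 = 9. Result coefficients: [9, 18, 9] → 9 + 18z + 9z^2

9 + 18z + 9z^2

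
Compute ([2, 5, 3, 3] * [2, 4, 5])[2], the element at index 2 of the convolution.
Use y[k] = Σ_i a[i]·b[k-i] at k=2. y[2] = 2×5 + 5×4 + 3×2 = 36

36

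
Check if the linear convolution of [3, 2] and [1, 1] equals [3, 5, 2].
Recompute linear convolution of [3, 2] and [1, 1]: y[0] = 3×1 = 3; y[1] = 3×1 + 2×1 = 5; y[2] = 2×1 = 2 → [3, 5, 2]. Given [3, 5, 2] matches, so answer: Yes

Yes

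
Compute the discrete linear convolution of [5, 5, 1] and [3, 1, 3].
y[0] = 5×3 = 15; y[1] = 5×1 + 5×3 = 20; y[2] = 5×3 + 5×1 + 1×3 = 23; y[3] = 5×3 + 1×1 = 16; y[4] = 1×3 = 3

[15, 20, 23, 16, 3]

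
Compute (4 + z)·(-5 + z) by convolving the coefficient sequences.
Ascending coefficients: a = [4, 1], b = [-5, 1]. c[0] = 4×-5 = -20; c[1] = 4×1 + 1×-5 = -1; c[2] = 1×1 = 1. Result coefficients: [-20, -1, 1] → -20 - z + z^2

-20 - z + z^2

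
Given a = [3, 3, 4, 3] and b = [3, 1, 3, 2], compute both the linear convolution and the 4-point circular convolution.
Linear: y_lin[0] = 3×3 = 9; y_lin[1] = 3×1 + 3×3 = 12; y_lin[2] = 3×3 + 3×1 + 4×3 = 24; y_lin[3] = 3×2 + 3×3 + 4×1 + 3×3 = 28; y_lin[4] = 3×2 + 4×3 + 3×1 = 21; y_lin[5] = 4×2 + 3×3 = 17; y_lin[6] = 3×2 = 6 → [9, 12, 24, 28, 21, 17, 6]. Circular (length 4): y[0] = 3×3 + 3×2 + 4×3 + 3×1 = 30; y[1] = 3×1 + 3×3 + 4×2 + 3×3 = 29; y[2] = 3×3 + 3×1 + 4×3 + 3×2 = 30; y[3] = 3×2 + 3×3 + 4×1 + 3×3 = 28 → [30, 29, 30, 28]

Linear: [9, 12, 24, 28, 21, 17, 6], Circular: [30, 29, 30, 28]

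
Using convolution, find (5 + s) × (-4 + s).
Ascending coefficients: a = [5, 1], b = [-4, 1]. c[0] = 5×-4 = -20; c[1] = 5×1 + 1×-4 = 1; c[2] = 1×1 = 1. Result coefficients: [-20, 1, 1] → -20 + s + s^2

-20 + s + s^2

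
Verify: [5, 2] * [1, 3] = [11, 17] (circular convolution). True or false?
Recompute circular convolution of [5, 2] and [1, 3]: y[0] = 5×1 + 2×3 = 11; y[1] = 5×3 + 2×1 = 17 → [11, 17]. Given [11, 17] matches, so answer: Yes

Yes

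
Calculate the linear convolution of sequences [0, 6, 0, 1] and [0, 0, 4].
y[0] = 0×0 = 0; y[1] = 0×0 + 6×0 = 0; y[2] = 0×4 + 6×0 + 0×0 = 0; y[3] = 6×4 + 0×0 + 1×0 = 24; y[4] = 0×4 + 1×0 = 0; y[5] = 1×4 = 4

[0, 0, 0, 24, 0, 4]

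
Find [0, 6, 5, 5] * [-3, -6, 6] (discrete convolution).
y[0] = 0×-3 = 0; y[1] = 0×-6 + 6×-3 = -18; y[2] = 0×6 + 6×-6 + 5×-3 = -51; y[3] = 6×6 + 5×-6 + 5×-3 = -9; y[4] = 5×6 + 5×-6 = 0; y[5] = 5×6 = 30

[0, -18, -51, -9, 0, 30]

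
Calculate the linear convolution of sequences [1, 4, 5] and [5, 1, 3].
y[0] = 1×5 = 5; y[1] = 1×1 + 4×5 = 21; y[2] = 1×3 + 4×1 + 5×5 = 32; y[3] = 4×3 + 5×1 = 17; y[4] = 5×3 = 15

[5, 21, 32, 17, 15]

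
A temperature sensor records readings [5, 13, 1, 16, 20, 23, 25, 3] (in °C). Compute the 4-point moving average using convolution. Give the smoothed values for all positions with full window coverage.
4-point moving average kernel = [1, 1, 1, 1]. Apply in 'valid' mode (full window coverage): avg[0] = (5 + 13 + 1 + 16) / 4 = 8.75; avg[1] = (13 + 1 + 16 + 20) / 4 = 12.5; avg[2] = (1 + 16 + 20 + 23) / 4 = 15.0; avg[3] = (16 + 20 + 23 + 25) / 4 = 21.0; avg[4] = (20 + 23 + 25 + 3) / 4 = 17.75. Smoothed values: [8.75, 12.5, 15.0, 21.0, 17.75]

[8.75, 12.5, 15.0, 21.0, 17.75]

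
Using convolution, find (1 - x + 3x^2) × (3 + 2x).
Ascending coefficients: a = [1, -1, 3], b = [3, 2]. c[0] = 1×3 = 3; c[1] = 1×2 + -1×3 = -1; c[2] = -1×2 + 3×3 = 7; c[3] = 3×2 = 6. Result coefficients: [3, -1, 7, 6] → 3 - x + 7x^2 + 6x^3

3 - x + 7x^2 + 6x^3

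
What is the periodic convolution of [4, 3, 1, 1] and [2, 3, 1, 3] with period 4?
Use y[k] = Σ_j a[j]·b[(k-j) mod 4]. y[0] = 4×2 + 3×3 + 1×1 + 1×3 = 21; y[1] = 4×3 + 3×2 + 1×3 + 1×1 = 22; y[2] = 4×1 + 3×3 + 1×2 + 1×3 = 18; y[3] = 4×3 + 3×1 + 1×3 + 1×2 = 20. Result: [21, 22, 18, 20]

[21, 22, 18, 20]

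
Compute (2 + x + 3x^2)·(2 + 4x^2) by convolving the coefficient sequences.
Ascending coefficients: a = [2, 1, 3], b = [2, 0, 4]. c[0] = 2×2 = 4; c[1] = 2×0 + 1×2 = 2; c[2] = 2×4 + 1×0 + 3×2 = 14; c[3] = 1×4 + 3×0 = 4; c[4] = 3×4 = 12. Result coefficients: [4, 2, 14, 4, 12] → 4 + 2x + 14x^2 + 4x^3 + 12x^4

4 + 2x + 14x^2 + 4x^3 + 12x^4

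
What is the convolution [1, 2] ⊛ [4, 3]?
y[0] = 1×4 = 4; y[1] = 1×3 + 2×4 = 11; y[2] = 2×3 = 6

[4, 11, 6]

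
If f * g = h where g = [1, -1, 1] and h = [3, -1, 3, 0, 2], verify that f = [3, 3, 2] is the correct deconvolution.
Forward-compute [3, 3, 2] * [1, -1, 1]: h[0] = 3×1 = 3; h[1] = 3×-1 + 3×1 = 0; h[2] = 3×1 + 3×-1 + 2×1 = 2; h[3] = 3×1 + 2×-1 = 1; h[4] = 2×1 = 2 → [3, 0, 2, 1, 2]. Does not match given h = [3, -1, 3, 0, 2].

Not verified. [3, 3, 2] * [1, -1, 1] = [3, 0, 2, 1, 2], which differs from [3, -1, 3, 0, 2] at index 1.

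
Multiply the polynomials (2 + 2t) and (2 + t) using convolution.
Ascending coefficients: a = [2, 2], b = [2, 1]. c[0] = 2×2 = 4; c[1] = 2×1 + 2×2 = 6; c[2] = 2×1 = 2. Result coefficients: [4, 6, 2] → 4 + 6t + 2t^2

4 + 6t + 2t^2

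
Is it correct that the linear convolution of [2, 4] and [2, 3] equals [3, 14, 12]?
Recompute linear convolution of [2, 4] and [2, 3]: y[0] = 2×2 = 4; y[1] = 2×3 + 4×2 = 14; y[2] = 4×3 = 12 → [4, 14, 12]. Compare to given [3, 14, 12]: they differ at index 0: given 3, correct 4, so answer: No

No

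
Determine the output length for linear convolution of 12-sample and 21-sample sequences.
Linear/full convolution length: m + n - 1 = 12 + 21 - 1 = 32

32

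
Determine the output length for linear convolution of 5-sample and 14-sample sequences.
Linear/full convolution length: m + n - 1 = 5 + 14 - 1 = 18

18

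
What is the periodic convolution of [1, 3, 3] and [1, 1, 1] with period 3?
Use y[k] = Σ_j u[j]·v[(k-j) mod 3]. y[0] = 1×1 + 3×1 + 3×1 = 7; y[1] = 1×1 + 3×1 + 3×1 = 7; y[2] = 1×1 + 3×1 + 3×1 = 7. Result: [7, 7, 7]

[7, 7, 7]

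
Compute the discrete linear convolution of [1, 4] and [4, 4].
y[0] = 1×4 = 4; y[1] = 1×4 + 4×4 = 20; y[2] = 4×4 = 16

[4, 20, 16]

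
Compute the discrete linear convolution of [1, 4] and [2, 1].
y[0] = 1×2 = 2; y[1] = 1×1 + 4×2 = 9; y[2] = 4×1 = 4

[2, 9, 4]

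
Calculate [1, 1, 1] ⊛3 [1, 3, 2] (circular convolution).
Use y[k] = Σ_j a[j]·b[(k-j) mod 3]. y[0] = 1×1 + 1×2 + 1×3 = 6; y[1] = 1×3 + 1×1 + 1×2 = 6; y[2] = 1×2 + 1×3 + 1×1 = 6. Result: [6, 6, 6]

[6, 6, 6]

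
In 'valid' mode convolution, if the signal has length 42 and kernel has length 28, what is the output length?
'Valid' mode counts only positions where the kernel fully overlaps the signal: m - n + 1 = 42 - 28 + 1 = 15

15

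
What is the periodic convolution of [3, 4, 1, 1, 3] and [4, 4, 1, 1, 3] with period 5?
Use y[k] = Σ_j f[j]·g[(k-j) mod 5]. y[0] = 3×4 + 4×3 + 1×1 + 1×1 + 3×4 = 38; y[1] = 3×4 + 4×4 + 1×3 + 1×1 + 3×1 = 35; y[2] = 3×1 + 4×4 + 1×4 + 1×3 + 3×1 = 29; y[3] = 3×1 + 4×1 + 1×4 + 1×4 + 3×3 = 24; y[4] = 3×3 + 4×1 + 1×1 + 1×4 + 3×4 = 30. Result: [38, 35, 29, 24, 30]

[38, 35, 29, 24, 30]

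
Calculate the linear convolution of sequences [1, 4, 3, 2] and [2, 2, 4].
y[0] = 1×2 = 2; y[1] = 1×2 + 4×2 = 10; y[2] = 1×4 + 4×2 + 3×2 = 18; y[3] = 4×4 + 3×2 + 2×2 = 26; y[4] = 3×4 + 2×2 = 16; y[5] = 2×4 = 8

[2, 10, 18, 26, 16, 8]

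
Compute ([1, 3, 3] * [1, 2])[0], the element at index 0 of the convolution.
Use y[k] = Σ_i a[i]·b[k-i] at k=0. y[0] = 1×1 = 1

1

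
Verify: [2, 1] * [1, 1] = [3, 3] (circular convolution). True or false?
Recompute circular convolution of [2, 1] and [1, 1]: y[0] = 2×1 + 1×1 = 3; y[1] = 2×1 + 1×1 = 3 → [3, 3]. Given [3, 3] matches, so answer: Yes

Yes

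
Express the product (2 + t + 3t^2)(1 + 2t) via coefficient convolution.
Ascending coefficients: a = [2, 1, 3], b = [1, 2]. c[0] = 2×1 = 2; c[1] = 2×2 + 1×1 = 5; c[2] = 1×2 + 3×1 = 5; c[3] = 3×2 = 6. Result coefficients: [2, 5, 5, 6] → 2 + 5t + 5t^2 + 6t^3

2 + 5t + 5t^2 + 6t^3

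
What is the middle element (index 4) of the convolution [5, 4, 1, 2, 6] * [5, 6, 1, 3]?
Use y[k] = Σ_i a[i]·b[k-i] at k=4. y[4] = 4×3 + 1×1 + 2×6 + 6×5 = 55

55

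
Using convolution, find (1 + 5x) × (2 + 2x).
Ascending coefficients: a = [1, 5], b = [2, 2]. c[0] = 1×2 = 2; c[1] = 1×2 + 5×2 = 12; c[2] = 5×2 = 10. Result coefficients: [2, 12, 10] → 2 + 12x + 10x^2

2 + 12x + 10x^2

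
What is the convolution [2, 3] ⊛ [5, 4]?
y[0] = 2×5 = 10; y[1] = 2×4 + 3×5 = 23; y[2] = 3×4 = 12

[10, 23, 12]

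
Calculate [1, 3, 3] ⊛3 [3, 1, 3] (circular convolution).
Use y[k] = Σ_j x[j]·h[(k-j) mod 3]. y[0] = 1×3 + 3×3 + 3×1 = 15; y[1] = 1×1 + 3×3 + 3×3 = 19; y[2] = 1×3 + 3×1 + 3×3 = 15. Result: [15, 19, 15]

[15, 19, 15]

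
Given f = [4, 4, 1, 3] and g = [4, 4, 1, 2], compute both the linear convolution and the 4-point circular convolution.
Linear: y_lin[0] = 4×4 = 16; y_lin[1] = 4×4 + 4×4 = 32; y_lin[2] = 4×1 + 4×4 + 1×4 = 24; y_lin[3] = 4×2 + 4×1 + 1×4 + 3×4 = 28; y_lin[4] = 4×2 + 1×1 + 3×4 = 21; y_lin[5] = 1×2 + 3×1 = 5; y_lin[6] = 3×2 = 6 → [16, 32, 24, 28, 21, 5, 6]. Circular (length 4): y[0] = 4×4 + 4×2 + 1×1 + 3×4 = 37; y[1] = 4×4 + 4×4 + 1×2 + 3×1 = 37; y[2] = 4×1 + 4×4 + 1×4 + 3×2 = 30; y[3] = 4×2 + 4×1 + 1×4 + 3×4 = 28 → [37, 37, 30, 28]

Linear: [16, 32, 24, 28, 21, 5, 6], Circular: [37, 37, 30, 28]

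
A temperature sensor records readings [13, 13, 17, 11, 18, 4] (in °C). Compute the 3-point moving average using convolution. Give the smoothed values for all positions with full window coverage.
3-point moving average kernel = [1, 1, 1]. Apply in 'valid' mode (full window coverage): avg[0] = (13 + 13 + 17) / 3 = 14.33; avg[1] = (13 + 17 + 11) / 3 = 13.67; avg[2] = (17 + 11 + 18) / 3 = 15.33; avg[3] = (11 + 18 + 4) / 3 = 11.0. Smoothed values: [14.33, 13.67, 15.33, 11.0]

[14.33, 13.67, 15.33, 11.0]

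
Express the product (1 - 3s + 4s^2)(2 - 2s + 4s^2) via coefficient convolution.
Ascending coefficients: a = [1, -3, 4], b = [2, -2, 4]. c[0] = 1×2 = 2; c[1] = 1×-2 + -3×2 = -8; c[2] = 1×4 + -3×-2 + 4×2 = 18; c[3] = -3×4 + 4×-2 = -20; c[4] = 4×4 = 16. Result coefficients: [2, -8, 18, -20, 16] → 2 - 8s + 18s^2 - 20s^3 + 16s^4

2 - 8s + 18s^2 - 20s^3 + 16s^4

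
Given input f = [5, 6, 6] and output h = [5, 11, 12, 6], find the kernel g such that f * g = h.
Output length 4 = len(f) + len(g) - 1 ⇒ len(g) = 2. Solve g forward using g[k] = (h[k] - Σ_{i≥1} f[i]·g[k-i]) / f[0]: g[0] = h[0] / f[0] = 5 / 5 = 1; g[1] = (h[1] - 6×1) / f[0] = (11 - 6×1) / 5 = 1. So g = [1, 1]. Forward-check [5, 6, 6] * [1, 1]: h[0] = 5×1 = 5; h[1] = 5×1 + 6×1 = 11; h[2] = 6×1 + 6×1 = 12; h[3] = 6×1 = 6 → [5, 11, 12, 6] ✓

[1, 1]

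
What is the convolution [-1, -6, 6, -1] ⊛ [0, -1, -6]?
y[0] = -1×0 = 0; y[1] = -1×-1 + -6×0 = 1; y[2] = -1×-6 + -6×-1 + 6×0 = 12; y[3] = -6×-6 + 6×-1 + -1×0 = 30; y[4] = 6×-6 + -1×-1 = -35; y[5] = -1×-6 = 6

[0, 1, 12, 30, -35, 6]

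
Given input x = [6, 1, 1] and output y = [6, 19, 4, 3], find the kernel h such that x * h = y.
Output length 4 = len(x) + len(h) - 1 ⇒ len(h) = 2. Solve h forward using h[k] = (y[k] - Σ_{i≥1} x[i]·h[k-i]) / x[0]: h[0] = y[0] / x[0] = 6 / 6 = 1; h[1] = (y[1] - 1×1) / x[0] = (19 - 1×1) / 6 = 3. So h = [1, 3]. Forward-check [6, 1, 1] * [1, 3]: y[0] = 6×1 = 6; y[1] = 6×3 + 1×1 = 19; y[2] = 1×3 + 1×1 = 4; y[3] = 1×3 = 3 → [6, 19, 4, 3] ✓

[1, 3]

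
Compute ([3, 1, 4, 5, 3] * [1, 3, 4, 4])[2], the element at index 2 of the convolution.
Use y[k] = Σ_i a[i]·b[k-i] at k=2. y[2] = 3×4 + 1×3 + 4×1 = 19

19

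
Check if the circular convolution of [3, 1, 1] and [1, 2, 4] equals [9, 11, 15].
Recompute circular convolution of [3, 1, 1] and [1, 2, 4]: y[0] = 3×1 + 1×4 + 1×2 = 9; y[1] = 3×2 + 1×1 + 1×4 = 11; y[2] = 3×4 + 1×2 + 1×1 = 15 → [9, 11, 15]. Given [9, 11, 15] matches, so answer: Yes

Yes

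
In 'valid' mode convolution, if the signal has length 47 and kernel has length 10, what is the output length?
'Valid' mode counts only positions where the kernel fully overlaps the signal: m - n + 1 = 47 - 10 + 1 = 38

38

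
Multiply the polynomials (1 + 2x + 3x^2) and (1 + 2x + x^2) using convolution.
Ascending coefficients: a = [1, 2, 3], b = [1, 2, 1]. c[0] = 1×1 = 1; c[1] = 1×2 + 2×1 = 4; c[2] = 1×1 + 2×2 + 3×1 = 8; c[3] = 2×1 + 3×2 = 8; c[4] = 3×1 = 3. Result coefficients: [1, 4, 8, 8, 3] → 1 + 4x + 8x^2 + 8x^3 + 3x^4

1 + 4x + 8x^2 + 8x^3 + 3x^4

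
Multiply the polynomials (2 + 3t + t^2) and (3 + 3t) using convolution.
Ascending coefficients: a = [2, 3, 1], b = [3, 3]. c[0] = 2×3 = 6; c[1] = 2×3 + 3×3 = 15; c[2] = 3×3 + 1×3 = 12; c[3] = 1×3 = 3. Result coefficients: [6, 15, 12, 3] → 6 + 15t + 12t^2 + 3t^3

6 + 15t + 12t^2 + 3t^3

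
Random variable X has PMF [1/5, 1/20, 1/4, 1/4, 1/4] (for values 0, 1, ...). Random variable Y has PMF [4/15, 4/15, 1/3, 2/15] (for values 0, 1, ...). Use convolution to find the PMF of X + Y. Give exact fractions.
P(X+Y=k) = Σ_i P(X=i)·P(Y=k-i) — a convolution of [1/5, 1/20, 1/4, 1/4, 1/4] and [4/15, 4/15, 1/3, 2/15]. P(X+Y=0) = (1/5)×(4/15) = 4/75; P(X+Y=1) = (1/5)×(4/15) + (1/20)×(4/15) = 4/75 + 1/75 = 1/15; P(X+Y=2) = (1/5)×(1/3) + (1/20)×(4/15) + (1/4)×(4/15) = 1/15 + 1/75 + 1/15 = 11/75; P(X+Y=3) = (1/5)×(2/15) + (1/20)×(1/3) + (1/4)×(4/15) + (1/4)×(4/15) = 2/75 + 1/60 + 1/15 + 1/15 = 53/300; P(X+Y=4) = (1/20)×(2/15) + (1/4)×(1/3) + (1/4)×(4/15) + (1/4)×(4/15) = 1/150 + 1/12 + 1/15 + 1/15 = 67/300; P(X+Y=5) = (1/4)×(2/15) + (1/4)×(1/3) + (1/4)×(4/15) = 1/30 + 1/12 + 1/15 = 11/60; P(X+Y=6) = (1/4)×(2/15) + (1/4)×(1/3) = 1/30 + 1/12 = 7/60; P(X+Y=7) = (1/4)×(2/15) = 1/30. PMF: [4/75, 1/15, 11/75, 53/300, 67/300, 11/60, 7/60, 1/30] (sums to 1 ✓)

[4/75, 1/15, 11/75, 53/300, 67/300, 11/60, 7/60, 1/30]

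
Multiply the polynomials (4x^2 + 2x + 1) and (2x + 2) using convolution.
Ascending coefficients: a = [1, 2, 4], b = [2, 2]. c[0] = 1×2 = 2; c[1] = 1×2 + 2×2 = 6; c[2] = 2×2 + 4×2 = 12; c[3] = 4×2 = 8. Result coefficients: [2, 6, 12, 8] → 8x^3 + 12x^2 + 6x + 2

8x^3 + 12x^2 + 6x + 2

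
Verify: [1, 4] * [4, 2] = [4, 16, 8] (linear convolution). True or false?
Recompute linear convolution of [1, 4] and [4, 2]: y[0] = 1×4 = 4; y[1] = 1×2 + 4×4 = 18; y[2] = 4×2 = 8 → [4, 18, 8]. Compare to given [4, 16, 8]: they differ at index 1: given 16, correct 18, so answer: No

No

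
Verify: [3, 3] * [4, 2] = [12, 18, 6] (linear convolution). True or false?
Recompute linear convolution of [3, 3] and [4, 2]: y[0] = 3×4 = 12; y[1] = 3×2 + 3×4 = 18; y[2] = 3×2 = 6 → [12, 18, 6]. Given [12, 18, 6] matches, so answer: Yes

Yes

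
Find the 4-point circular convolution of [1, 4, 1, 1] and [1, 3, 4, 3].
Use y[k] = Σ_j f[j]·g[(k-j) mod 4]. y[0] = 1×1 + 4×3 + 1×4 + 1×3 = 20; y[1] = 1×3 + 4×1 + 1×3 + 1×4 = 14; y[2] = 1×4 + 4×3 + 1×1 + 1×3 = 20; y[3] = 1×3 + 4×4 + 1×3 + 1×1 = 23. Result: [20, 14, 20, 23]

[20, 14, 20, 23]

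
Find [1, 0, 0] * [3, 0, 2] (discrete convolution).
y[0] = 1×3 = 3; y[1] = 1×0 + 0×3 = 0; y[2] = 1×2 + 0×0 + 0×3 = 2; y[3] = 0×2 + 0×0 = 0; y[4] = 0×2 = 0

[3, 0, 2, 0, 0]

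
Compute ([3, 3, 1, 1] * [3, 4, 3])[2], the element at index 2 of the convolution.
Use y[k] = Σ_i a[i]·b[k-i] at k=2. y[2] = 3×3 + 3×4 + 1×3 = 24

24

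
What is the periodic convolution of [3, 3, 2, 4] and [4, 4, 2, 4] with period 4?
Use y[k] = Σ_j u[j]·v[(k-j) mod 4]. y[0] = 3×4 + 3×4 + 2×2 + 4×4 = 44; y[1] = 3×4 + 3×4 + 2×4 + 4×2 = 40; y[2] = 3×2 + 3×4 + 2×4 + 4×4 = 42; y[3] = 3×4 + 3×2 + 2×4 + 4×4 = 42. Result: [44, 40, 42, 42]

[44, 40, 42, 42]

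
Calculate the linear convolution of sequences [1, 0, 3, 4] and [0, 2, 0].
y[0] = 1×0 = 0; y[1] = 1×2 + 0×0 = 2; y[2] = 1×0 + 0×2 + 3×0 = 0; y[3] = 0×0 + 3×2 + 4×0 = 6; y[4] = 3×0 + 4×2 = 8; y[5] = 4×0 = 0

[0, 2, 0, 6, 8, 0]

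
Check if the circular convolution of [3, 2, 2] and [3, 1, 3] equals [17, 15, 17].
Recompute circular convolution of [3, 2, 2] and [3, 1, 3]: y[0] = 3×3 + 2×3 + 2×1 = 17; y[1] = 3×1 + 2×3 + 2×3 = 15; y[2] = 3×3 + 2×1 + 2×3 = 17 → [17, 15, 17]. Given [17, 15, 17] matches, so answer: Yes

Yes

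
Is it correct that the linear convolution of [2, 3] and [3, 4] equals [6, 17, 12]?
Recompute linear convolution of [2, 3] and [3, 4]: y[0] = 2×3 = 6; y[1] = 2×4 + 3×3 = 17; y[2] = 3×4 = 12 → [6, 17, 12]. Given [6, 17, 12] matches, so answer: Yes

Yes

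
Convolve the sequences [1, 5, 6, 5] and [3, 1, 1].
y[0] = 1×3 = 3; y[1] = 1×1 + 5×3 = 16; y[2] = 1×1 + 5×1 + 6×3 = 24; y[3] = 5×1 + 6×1 + 5×3 = 26; y[4] = 6×1 + 5×1 = 11; y[5] = 5×1 = 5

[3, 16, 24, 26, 11, 5]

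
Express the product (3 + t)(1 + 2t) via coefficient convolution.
Ascending coefficients: a = [3, 1], b = [1, 2]. c[0] = 3×1 = 3; c[1] = 3×2 + 1×1 = 7; c[2] = 1×2 = 2. Result coefficients: [3, 7, 2] → 3 + 7t + 2t^2

3 + 7t + 2t^2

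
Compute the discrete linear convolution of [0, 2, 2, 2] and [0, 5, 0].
y[0] = 0×0 = 0; y[1] = 0×5 + 2×0 = 0; y[2] = 0×0 + 2×5 + 2×0 = 10; y[3] = 2×0 + 2×5 + 2×0 = 10; y[4] = 2×0 + 2×5 = 10; y[5] = 2×0 = 0

[0, 0, 10, 10, 10, 0]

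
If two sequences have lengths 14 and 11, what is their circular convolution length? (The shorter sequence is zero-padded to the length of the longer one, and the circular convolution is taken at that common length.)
Circular convolution (zero-padding the shorter input) has length max(m, n) = max(14, 11) = 14

14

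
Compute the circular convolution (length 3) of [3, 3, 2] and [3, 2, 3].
Use y[k] = Σ_j f[j]·g[(k-j) mod 3]. y[0] = 3×3 + 3×3 + 2×2 = 22; y[1] = 3×2 + 3×3 + 2×3 = 21; y[2] = 3×3 + 3×2 + 2×3 = 21. Result: [22, 21, 21]

[22, 21, 21]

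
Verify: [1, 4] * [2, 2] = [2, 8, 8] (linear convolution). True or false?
Recompute linear convolution of [1, 4] and [2, 2]: y[0] = 1×2 = 2; y[1] = 1×2 + 4×2 = 10; y[2] = 4×2 = 8 → [2, 10, 8]. Compare to given [2, 8, 8]: they differ at index 1: given 8, correct 10, so answer: No

No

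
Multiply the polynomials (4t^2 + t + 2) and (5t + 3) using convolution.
Ascending coefficients: a = [2, 1, 4], b = [3, 5]. c[0] = 2×3 = 6; c[1] = 2×5 + 1×3 = 13; c[2] = 1×5 + 4×3 = 17; c[3] = 4×5 = 20. Result coefficients: [6, 13, 17, 20] → 20t^3 + 17t^2 + 13t + 6

20t^3 + 17t^2 + 13t + 6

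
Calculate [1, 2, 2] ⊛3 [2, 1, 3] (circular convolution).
Use y[k] = Σ_j f[j]·g[(k-j) mod 3]. y[0] = 1×2 + 2×3 + 2×1 = 10; y[1] = 1×1 + 2×2 + 2×3 = 11; y[2] = 1×3 + 2×1 + 2×2 = 9. Result: [10, 11, 9]

[10, 11, 9]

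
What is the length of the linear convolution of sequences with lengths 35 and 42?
Linear/full convolution length: m + n - 1 = 35 + 42 - 1 = 76

76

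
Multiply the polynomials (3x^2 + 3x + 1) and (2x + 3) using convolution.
Ascending coefficients: a = [1, 3, 3], b = [3, 2]. c[0] = 1×3 = 3; c[1] = 1×2 + 3×3 = 11; c[2] = 3×2 + 3×3 = 15; c[3] = 3×2 = 6. Result coefficients: [3, 11, 15, 6] → 6x^3 + 15x^2 + 11x + 3

6x^3 + 15x^2 + 11x + 3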